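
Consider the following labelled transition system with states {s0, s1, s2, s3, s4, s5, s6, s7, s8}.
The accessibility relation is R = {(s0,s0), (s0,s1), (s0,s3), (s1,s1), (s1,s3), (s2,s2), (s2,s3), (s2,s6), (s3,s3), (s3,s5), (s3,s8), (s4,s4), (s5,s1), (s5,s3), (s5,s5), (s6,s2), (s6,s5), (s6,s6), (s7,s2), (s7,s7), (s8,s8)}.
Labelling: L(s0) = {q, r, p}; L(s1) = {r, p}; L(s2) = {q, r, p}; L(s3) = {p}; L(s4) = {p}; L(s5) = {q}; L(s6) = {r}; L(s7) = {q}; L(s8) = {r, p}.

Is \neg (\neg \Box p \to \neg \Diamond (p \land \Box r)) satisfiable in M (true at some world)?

Let φ = \neg (\neg \Box p \to \neg \Diamond (p \land \Box r)). Evaluate φ at each world:
  s0 (successors {s0, s1, s3}): φ is false.
  s1 (successors {s1, s3}): φ is false.
  s2 (successors {s2, s3, s6}): φ is false.
  s3 (successors {s3, s5, s8}): φ is true.
  s4 (successors {s4}): φ is false.
  s5 (successors {s1, s3, s5}): φ is false.
  s6 (successors {s2, s5, s6}): φ is false.
  s7 (successors {s2, s7}): φ is false.
  s8 (successors {s8}): φ is false.
Detail at s3 (witness):
  At s3: \neg \Box p \to \neg \Diamond (p \land \Box r) is false, so \neg (\neg \Box p \to \neg \Diamond (p \land \Box r)) is true.
    At s3: \neg \Box p is true, \neg \Diamond (p \land \Box r) is false, so \neg \Box p \to \neg \Diamond (p \land \Box r) is false.
      At s3: \Box p is false, so \neg \Box p is true.
      At s3: \Diamond (p \land \Box r) is true, so \neg \Diamond (p \land \Box r) is false.

Yes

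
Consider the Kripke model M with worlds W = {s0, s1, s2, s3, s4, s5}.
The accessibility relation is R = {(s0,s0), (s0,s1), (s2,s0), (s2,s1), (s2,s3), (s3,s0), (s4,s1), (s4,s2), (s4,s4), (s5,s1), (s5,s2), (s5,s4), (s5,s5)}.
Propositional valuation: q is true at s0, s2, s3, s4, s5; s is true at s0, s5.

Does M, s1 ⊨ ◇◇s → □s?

Recall that □ψ holds at a world iff ψ holds at every accessible world, and ◇ψ holds iff ψ holds at some accessible world.
At s1: ◇◇s is false, □s is true, so ◇◇s → □s is true.
  At s1: no accessible worlds, so ◇◇s is false.
  At s1: no accessible worlds, so □s holds vacuously.

Yes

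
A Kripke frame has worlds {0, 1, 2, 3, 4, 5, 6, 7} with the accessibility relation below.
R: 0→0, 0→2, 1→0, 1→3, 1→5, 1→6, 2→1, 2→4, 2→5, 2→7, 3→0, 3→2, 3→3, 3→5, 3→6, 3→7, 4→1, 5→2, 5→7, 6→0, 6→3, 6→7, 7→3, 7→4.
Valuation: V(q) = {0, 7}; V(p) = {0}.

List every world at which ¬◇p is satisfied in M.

Let φ = ¬◇p. Evaluate φ at each world:
  0 (successors {0, 2}): φ is false.
  1 (successors {0, 3, 5, 6}): φ is false.
  2 (successors {1, 4, 5, 7}): φ is true.
  3 (successors {0, 2, 3, 5, 6, 7}): φ is false.
  4 (successors {1}): φ is true.
  5 (successors {2, 7}): φ is true.
  6 (successors {0, 3, 7}): φ is false.
  7 (successors {3, 4}): φ is true.
For instance, at 3:
  At 3: ◇p is true, so ¬◇p is false.
    At 3: ◇p requires p at some successor in {0, 2, 3, 5, 6, 7}.
      p holds at 0, so ◇p is true at 3.
Satisfying worlds: {2, 4, 5, 7}

2, 4, 5, 7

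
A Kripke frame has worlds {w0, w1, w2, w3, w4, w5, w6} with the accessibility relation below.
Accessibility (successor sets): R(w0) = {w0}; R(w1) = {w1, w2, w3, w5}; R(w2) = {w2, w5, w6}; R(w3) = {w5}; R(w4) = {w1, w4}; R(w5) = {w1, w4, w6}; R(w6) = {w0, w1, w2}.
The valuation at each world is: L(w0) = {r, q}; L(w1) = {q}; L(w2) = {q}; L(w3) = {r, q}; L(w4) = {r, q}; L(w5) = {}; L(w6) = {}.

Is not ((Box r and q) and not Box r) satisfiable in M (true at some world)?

Yes

Let φ = not ((Box r and q) and not Box r). Evaluate φ at each world:
  w0 (successors {w0}): φ is true.
  w1 (successors {w1, w2, w3, w5}): φ is true.
  w2 (successors {w2, w5, w6}): φ is true.
  w3 (successors {w5}): φ is true.
  w4 (successors {w1, w4}): φ is true.
  w5 (successors {w1, w4, w6}): φ is true.
  w6 (successors {w0, w1, w2}): φ is true.
Detail at w0 (witness):
  At w0: (Box r and q) and not Box r is false, so not ((Box r and q) and not Box r) is true.
    At w0: Box r and q is true, not Box r is false, so (Box r and q) and not Box r is false.
      At w0: Box r is true, q is true, so Box r and q is true.
      At w0: Box r is true, so not Box r is false.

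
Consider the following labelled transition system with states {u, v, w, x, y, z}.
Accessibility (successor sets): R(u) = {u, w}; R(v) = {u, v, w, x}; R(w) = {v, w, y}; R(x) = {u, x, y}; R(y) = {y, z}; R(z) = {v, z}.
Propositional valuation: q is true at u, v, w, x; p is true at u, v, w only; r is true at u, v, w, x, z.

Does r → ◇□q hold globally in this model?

Let φ = r → ◇□q. Evaluate φ at each world:
  u (successors {u, w}): φ is true.
  v (successors {u, v, w, x}): φ is true.
  w (successors {v, w, y}): φ is true.
  x (successors {u, x, y}): φ is true.
  y (successors {y, z}): φ is true.
  z (successors {v, z}): φ is true.
For instance, at u:
  At u: r is true, ◇□q is true, so r → ◇□q is true.
    At u: ◇□q requires □q at some successor in {u, w}.
      □q holds at u, so ◇□q is true at u.

Yes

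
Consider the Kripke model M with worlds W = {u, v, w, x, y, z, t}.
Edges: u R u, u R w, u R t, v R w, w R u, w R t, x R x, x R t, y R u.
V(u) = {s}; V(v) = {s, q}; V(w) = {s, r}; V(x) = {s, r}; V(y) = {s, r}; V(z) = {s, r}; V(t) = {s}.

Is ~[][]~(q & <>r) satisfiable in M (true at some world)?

Let φ = ~[][]~(q & <>r). Evaluate φ at each world:
  u (successors {u, w, t}): φ is false.
  v (successors {w}): φ is false.
  w (successors {u, t}): φ is false.
  x (successors {x, t}): φ is false.
  y (successors {u}): φ is false.
  z (successors ∅): φ is false.
  t (successors ∅): φ is false.
For instance, at y:
  At y: [][]~(q & <>r) is true, so ~[][]~(q & <>r) is false.
    At y: [][]~(q & <>r) requires []~(q & <>r) at every successor {u}.
      At u: []~(q & <>r) is true.
    So [][]~(q & <>r) is true at y.

No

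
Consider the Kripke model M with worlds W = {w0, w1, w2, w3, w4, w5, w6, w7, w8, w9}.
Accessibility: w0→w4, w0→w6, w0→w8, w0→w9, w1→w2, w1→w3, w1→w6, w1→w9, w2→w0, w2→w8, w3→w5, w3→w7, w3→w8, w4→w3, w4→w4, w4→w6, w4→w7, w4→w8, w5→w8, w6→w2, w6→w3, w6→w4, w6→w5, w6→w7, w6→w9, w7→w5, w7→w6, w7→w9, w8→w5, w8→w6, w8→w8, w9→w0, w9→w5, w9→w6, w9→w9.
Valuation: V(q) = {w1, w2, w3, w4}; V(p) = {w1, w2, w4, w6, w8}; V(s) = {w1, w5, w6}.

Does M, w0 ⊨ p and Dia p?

Recall that Dia ψ holds at a world iff ψ holds at some accessible world.
At w0: p is false, Dia p is true, so p and Dia p is false.
  At w0: Dia p requires p at some successor in {w4, w6, w8, w9}.
    p holds at w4, so Dia p is true at w0.

No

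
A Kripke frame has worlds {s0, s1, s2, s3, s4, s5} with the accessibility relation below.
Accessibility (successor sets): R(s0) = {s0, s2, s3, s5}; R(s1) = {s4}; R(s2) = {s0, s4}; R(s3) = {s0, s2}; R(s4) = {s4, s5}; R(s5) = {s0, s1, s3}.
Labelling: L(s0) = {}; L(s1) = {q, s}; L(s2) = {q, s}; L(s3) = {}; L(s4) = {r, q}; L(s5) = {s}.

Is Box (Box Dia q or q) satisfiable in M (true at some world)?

Let φ = Box (Box Dia q or q). Evaluate φ at each world:
  s0 (successors {s0, s2, s3, s5}): φ is true.
  s1 (successors {s4}): φ is true.
  s2 (successors {s0, s4}): φ is true.
  s3 (successors {s0, s2}): φ is true.
  s4 (successors {s4, s5}): φ is true.
  s5 (successors {s0, s1, s3}): φ is true.
Detail at s0 (witness):
  At s0: Box (Box Dia q or q) requires Box Dia q or q at every successor {s0, s2, s3, s5}.
    At s0: Box Dia q or q is true.
    At s2: Box Dia q or q is true.
    At s3: Box Dia q or q is true.
    At s5: Box Dia q or q is true.
  So Box (Box Dia q or q) is true at s0.

Yes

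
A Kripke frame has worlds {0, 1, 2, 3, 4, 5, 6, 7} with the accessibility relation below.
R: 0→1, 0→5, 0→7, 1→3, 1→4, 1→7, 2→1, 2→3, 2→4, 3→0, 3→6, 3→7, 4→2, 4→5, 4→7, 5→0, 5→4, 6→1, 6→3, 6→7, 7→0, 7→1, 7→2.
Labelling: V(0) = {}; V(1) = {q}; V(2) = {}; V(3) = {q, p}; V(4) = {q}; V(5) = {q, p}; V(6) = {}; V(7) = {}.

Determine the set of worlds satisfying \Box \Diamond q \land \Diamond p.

Let φ = \Box \Diamond q \land \Diamond p. Evaluate φ at each world:
  0 (successors {1, 5, 7}): φ is true.
  1 (successors {3, 4, 7}): φ is false.
  2 (successors {1, 3, 4}): φ is false.
  3 (successors {0, 6, 7}): φ is false.
  4 (successors {2, 5, 7}): φ is true.
  5 (successors {0, 4}): φ is false.
  6 (successors {1, 3, 7}): φ is false.
  7 (successors {0, 1, 2}): φ is false.
For instance, at 4:
  At 4: \Box \Diamond q is true, \Diamond p is true, so \Box \Diamond q \land \Diamond p is true.
    At 4: \Box \Diamond q requires \Diamond q at every successor {2, 5, 7}.
      At 2: \Diamond q is true.
      At 5: \Diamond q is true.
      At 7: \Diamond q is true.
    So \Box \Diamond q is true at 4.
    At 4: \Diamond p requires p at some successor in {2, 5, 7}.
      p holds at 5, so \Diamond p is true at 4.
Satisfying worlds: {0, 4}

0, 4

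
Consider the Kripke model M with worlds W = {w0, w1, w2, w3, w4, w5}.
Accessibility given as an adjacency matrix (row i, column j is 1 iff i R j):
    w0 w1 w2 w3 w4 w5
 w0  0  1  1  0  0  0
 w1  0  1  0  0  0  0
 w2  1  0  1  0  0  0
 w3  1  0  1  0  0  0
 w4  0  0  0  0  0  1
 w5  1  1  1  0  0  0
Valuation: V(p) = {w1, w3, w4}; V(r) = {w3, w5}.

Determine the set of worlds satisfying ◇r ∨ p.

w1, w3, w4

Let φ = ◇r ∨ p. Evaluate φ at each world:
  w0 (successors {w1, w2}): φ is false.
  w1 (successors {w1}): φ is true.
  w2 (successors {w0, w2}): φ is false.
  w3 (successors {w0, w2}): φ is true.
  w4 (successors {w5}): φ is true.
  w5 (successors {w0, w1, w2}): φ is false.
For instance, at w2:
  At w2: ◇r is false, p is false, so ◇r ∨ p is false.
    At w2: ◇r requires r at some successor in {w0, w2}.
      At w0: r is false.
      At w2: r is false.
    So ◇r is false at w2.
Satisfying worlds: {w1, w3, w4}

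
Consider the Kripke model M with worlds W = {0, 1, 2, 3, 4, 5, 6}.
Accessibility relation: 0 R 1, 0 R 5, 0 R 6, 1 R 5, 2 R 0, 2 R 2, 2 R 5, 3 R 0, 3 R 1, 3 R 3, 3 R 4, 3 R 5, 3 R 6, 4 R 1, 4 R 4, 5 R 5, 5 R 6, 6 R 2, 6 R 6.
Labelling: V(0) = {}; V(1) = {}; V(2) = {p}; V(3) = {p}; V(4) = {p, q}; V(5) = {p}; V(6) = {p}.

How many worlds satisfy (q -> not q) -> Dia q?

Recall that Dia ψ holds at a world iff ψ holds at some accessible world.
Let φ = (q -> not q) -> Dia q. Evaluate φ at each world:
  0 (successors {1, 5, 6}): φ is false.
  1 (successors {5}): φ is false.
  2 (successors {0, 2, 5}): φ is false.
  3 (successors {0, 1, 3, 4, 5, 6}): φ is true.
  4 (successors {1, 4}): φ is true.
  5 (successors {5, 6}): φ is false.
  6 (successors {2, 6}): φ is false.
For instance, at 3:
  At 3: q -> not q is true, Dia q is true, so (q -> not q) -> Dia q is true.
    At 3: Dia q requires q at some successor in {0, 1, 3, 4, 5, 6}.
      q holds at 4, so Dia q is true at 3.
Satisfying worlds: {3, 4}

2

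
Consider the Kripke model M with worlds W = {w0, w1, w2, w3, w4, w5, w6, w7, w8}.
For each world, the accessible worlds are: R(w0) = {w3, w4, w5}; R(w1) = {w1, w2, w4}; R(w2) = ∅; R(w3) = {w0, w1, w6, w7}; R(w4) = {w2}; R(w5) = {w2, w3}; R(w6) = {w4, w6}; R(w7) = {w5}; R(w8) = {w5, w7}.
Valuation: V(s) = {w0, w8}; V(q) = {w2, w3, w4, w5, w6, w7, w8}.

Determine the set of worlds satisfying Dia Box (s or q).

w0, w1, w3, w4, w5, w6, w7, w8

Let φ = Dia Box (s or q). Evaluate φ at each world:
  w0 (successors {w3, w4, w5}): φ is true.
  w1 (successors {w1, w2, w4}): φ is true.
  w2 (successors ∅): φ is false.
  w3 (successors {w0, w1, w6, w7}): φ is true.
  w4 (successors {w2}): φ is true.
  w5 (successors {w2, w3}): φ is true.
  w6 (successors {w4, w6}): φ is true.
  w7 (successors {w5}): φ is true.
  w8 (successors {w5, w7}): φ is true.
For instance, at w6:
  At w6: Dia Box (s or q) requires Box (s or q) at some successor in {w4, w6}.
    Box (s or q) holds at w4, so Dia Box (s or q) is true at w6.
      At w4: Box (s or q) requires s or q at every successor {w2}.
        At w2: s or q is true.
      So Box (s or q) is true at w4.
Satisfying worlds: {w0, w1, w3, w4, w5, w6, w7, w8}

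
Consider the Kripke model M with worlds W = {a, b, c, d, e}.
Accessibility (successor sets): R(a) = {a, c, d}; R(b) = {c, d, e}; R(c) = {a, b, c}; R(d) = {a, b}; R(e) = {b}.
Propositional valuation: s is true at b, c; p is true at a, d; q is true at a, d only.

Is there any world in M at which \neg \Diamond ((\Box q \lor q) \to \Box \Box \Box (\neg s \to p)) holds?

No

Let φ = \neg \Diamond ((\Box q \lor q) \to \Box \Box \Box (\neg s \to p)). Evaluate φ at each world:
  a (successors {a, c, d}): φ is false.
  b (successors {c, d, e}): φ is false.
  c (successors {a, b, c}): φ is false.
  d (successors {a, b}): φ is false.
  e (successors {b}): φ is false.
For instance, at d:
  At d: \Diamond ((\Box q \lor q) \to \Box \Box \Box (\neg s \to p)) is true, so \neg \Diamond ((\Box q \lor q) \to \Box \Box \Box (\neg s \to p)) is false.
    At d: \Diamond ((\Box q \lor q) \to \Box \Box \Box (\neg s \to p)) requires (\Box q \lor q) \to \Box \Box \Box (\neg s \to p) at some successor in {a, b}.
      (\Box q \lor q) \to \Box \Box \Box (\neg s \to p) holds at b, so \Diamond ((\Box q \lor q) \to \Box \Box \Box (\neg s \to p)) is true at d.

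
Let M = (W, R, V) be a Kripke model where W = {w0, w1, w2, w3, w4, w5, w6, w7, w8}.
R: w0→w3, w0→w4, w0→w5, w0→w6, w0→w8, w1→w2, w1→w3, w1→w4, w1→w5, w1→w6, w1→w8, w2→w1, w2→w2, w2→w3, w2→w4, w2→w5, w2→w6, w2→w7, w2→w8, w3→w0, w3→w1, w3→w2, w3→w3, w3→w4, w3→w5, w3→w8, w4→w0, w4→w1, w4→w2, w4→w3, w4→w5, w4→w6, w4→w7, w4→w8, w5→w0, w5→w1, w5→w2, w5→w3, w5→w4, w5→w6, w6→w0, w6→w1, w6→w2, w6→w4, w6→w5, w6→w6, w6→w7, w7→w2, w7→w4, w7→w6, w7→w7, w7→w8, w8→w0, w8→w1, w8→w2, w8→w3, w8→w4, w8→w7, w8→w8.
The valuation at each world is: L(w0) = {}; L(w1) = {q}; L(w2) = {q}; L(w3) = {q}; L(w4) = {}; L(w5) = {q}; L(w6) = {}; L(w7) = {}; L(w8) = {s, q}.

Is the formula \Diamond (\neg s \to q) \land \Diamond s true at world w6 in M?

At w6: \Diamond (\neg s \to q) is true, \Diamond s is false, so \Diamond (\neg s \to q) \land \Diamond s is false.
  At w6: \Diamond (\neg s \to q) requires \neg s \to q at some successor in {w0, w1, w2, w4, w5, w6, w7}.
    \neg s \to q holds at w1, so \Diamond (\neg s \to q) is true at w6.
  At w6: \Diamond s requires s at some successor in {w0, w1, w2, w4, w5, w6, w7}.
    At w0: s is false.
    At w1: s is false.
    At w2: s is false.
    At w4: s is false.
    At w5: s is false.
    At w6: s is false.
    At w7: s is false.
  So \Diamond s is false at w6.

No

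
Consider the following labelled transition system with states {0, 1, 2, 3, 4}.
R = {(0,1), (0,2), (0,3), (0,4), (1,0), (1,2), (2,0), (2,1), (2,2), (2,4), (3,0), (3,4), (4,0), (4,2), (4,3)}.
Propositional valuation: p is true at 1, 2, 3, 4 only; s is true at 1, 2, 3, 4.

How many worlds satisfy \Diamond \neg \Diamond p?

Recall that \Diamond ψ holds at a world iff ψ holds at some accessible world.
Let φ = \Diamond \neg \Diamond p. Evaluate φ at each world:
  0 (successors {1, 2, 3, 4}): φ is false.
  1 (successors {0, 2}): φ is false.
  2 (successors {0, 1, 2, 4}): φ is false.
  3 (successors {0, 4}): φ is false.
  4 (successors {0, 2, 3}): φ is false.
For instance, at 2:
  At 2: \Diamond \neg \Diamond p requires \neg \Diamond p at some successor in {0, 1, 2, 4}.
    At 0: \neg \Diamond p is false.
    At 1: \neg \Diamond p is false.
    At 2: \neg \Diamond p is false.
    At 4: \neg \Diamond p is false.
  So \Diamond \neg \Diamond p is false at 2.
Satisfying worlds: none.

0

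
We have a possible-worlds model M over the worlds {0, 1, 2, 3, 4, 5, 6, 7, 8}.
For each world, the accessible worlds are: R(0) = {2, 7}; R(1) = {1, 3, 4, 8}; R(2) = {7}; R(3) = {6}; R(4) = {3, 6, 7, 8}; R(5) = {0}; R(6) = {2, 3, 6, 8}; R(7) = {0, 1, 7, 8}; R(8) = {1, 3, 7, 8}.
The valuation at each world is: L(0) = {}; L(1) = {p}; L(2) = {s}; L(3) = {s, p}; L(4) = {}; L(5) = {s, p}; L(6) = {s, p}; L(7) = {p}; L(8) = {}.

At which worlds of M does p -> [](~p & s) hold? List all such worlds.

Let φ = p -> [](~p & s). Evaluate φ at each world:
  0 (successors {2, 7}): φ is true.
  1 (successors {1, 3, 4, 8}): φ is false.
  2 (successors {7}): φ is true.
  3 (successors {6}): φ is false.
  4 (successors {3, 6, 7, 8}): φ is true.
  5 (successors {0}): φ is false.
  6 (successors {2, 3, 6, 8}): φ is false.
  7 (successors {0, 1, 7, 8}): φ is false.
  8 (successors {1, 3, 7, 8}): φ is true.
For instance, at 3:
  At 3: p is true, [](~p & s) is false, so p -> [](~p & s) is false.
    At 3: [](~p & s) requires ~p & s at every successor {6}.
      ~p & s fails at 6, so [](~p & s) is false at 3.
Satisfying worlds: {0, 2, 4, 8}

0, 2, 4, 8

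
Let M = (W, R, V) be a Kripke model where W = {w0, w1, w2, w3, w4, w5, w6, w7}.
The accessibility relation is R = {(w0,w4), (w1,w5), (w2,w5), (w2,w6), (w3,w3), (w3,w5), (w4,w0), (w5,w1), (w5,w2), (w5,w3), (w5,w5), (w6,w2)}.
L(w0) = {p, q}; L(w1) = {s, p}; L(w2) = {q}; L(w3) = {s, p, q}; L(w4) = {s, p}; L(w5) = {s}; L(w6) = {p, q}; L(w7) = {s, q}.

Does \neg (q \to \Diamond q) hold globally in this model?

Let φ = \neg (q \to \Diamond q). Evaluate φ at each world:
  w0 (successors {w4}): φ is true.
  w1 (successors {w5}): φ is false.
  w2 (successors {w5, w6}): φ is false.
  w3 (successors {w3, w5}): φ is false.
  w4 (successors {w0}): φ is false.
  w5 (successors {w1, w2, w3, w5}): φ is false.
  w6 (successors {w2}): φ is false.
  w7 (successors ∅): φ is true.
Detail at w1 (counterexample):
  At w1: q \to \Diamond q is true, so \neg (q \to \Diamond q) is false.
    At w1: q is false, \Diamond q is false, so q \to \Diamond q is true.
      At w1: \Diamond q requires q at some successor in {w5}.
        At w5: q is false.
      So \Diamond q is false at w1.

No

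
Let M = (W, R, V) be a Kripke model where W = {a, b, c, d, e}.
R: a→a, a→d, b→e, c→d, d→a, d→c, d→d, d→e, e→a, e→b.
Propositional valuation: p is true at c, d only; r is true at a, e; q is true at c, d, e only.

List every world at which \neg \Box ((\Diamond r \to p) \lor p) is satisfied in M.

a, b, d, e

Let φ = \neg \Box ((\Diamond r \to p) \lor p). Evaluate φ at each world:
  a (successors {a, d}): φ is true.
  b (successors {e}): φ is true.
  c (successors {d}): φ is false.
  d (successors {a, c, d, e}): φ is true.
  e (successors {a, b}): φ is true.
For instance, at b:
  At b: \Box ((\Diamond r \to p) \lor p) is false, so \neg \Box ((\Diamond r \to p) \lor p) is true.
    At b: \Box ((\Diamond r \to p) \lor p) requires (\Diamond r \to p) \lor p at every successor {e}.
      (\Diamond r \to p) \lor p fails at e, so \Box ((\Diamond r \to p) \lor p) is false at b.
Satisfying worlds: {a, b, d, e}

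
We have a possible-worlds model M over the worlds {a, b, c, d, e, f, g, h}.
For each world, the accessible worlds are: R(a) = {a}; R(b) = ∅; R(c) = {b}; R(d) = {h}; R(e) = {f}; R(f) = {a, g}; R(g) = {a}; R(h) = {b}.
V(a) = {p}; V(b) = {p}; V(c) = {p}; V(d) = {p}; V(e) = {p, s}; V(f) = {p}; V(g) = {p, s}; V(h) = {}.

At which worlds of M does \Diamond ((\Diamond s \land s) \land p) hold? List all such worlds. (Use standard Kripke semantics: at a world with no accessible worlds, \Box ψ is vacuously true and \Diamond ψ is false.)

none

Let φ = \Diamond ((\Diamond s \land s) \land p). Evaluate φ at each world:
  a (successors {a}): φ is false.
  b (successors ∅): φ is false.
  c (successors {b}): φ is false.
  d (successors {h}): φ is false.
  e (successors {f}): φ is false.
  f (successors {a, g}): φ is false.
  g (successors {a}): φ is false.
  h (successors {b}): φ is false.
For instance, at c:
  At c: \Diamond ((\Diamond s \land s) \land p) requires (\Diamond s \land s) \land p at some successor in {b}.
    At b: (\Diamond s \land s) \land p is false.
  So \Diamond ((\Diamond s \land s) \land p) is false at c.
Satisfying worlds: none.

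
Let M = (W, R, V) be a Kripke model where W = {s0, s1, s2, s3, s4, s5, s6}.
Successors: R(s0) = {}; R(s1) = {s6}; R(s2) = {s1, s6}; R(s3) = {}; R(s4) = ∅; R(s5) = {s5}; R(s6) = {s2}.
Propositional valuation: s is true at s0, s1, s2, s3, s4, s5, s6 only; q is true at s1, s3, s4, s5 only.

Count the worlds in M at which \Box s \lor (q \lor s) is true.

Let φ = \Box s \lor (q \lor s). Evaluate φ at each world:
  s0 (successors ∅): φ is true.
  s1 (successors {s6}): φ is true.
  s2 (successors {s1, s6}): φ is true.
  s3 (successors ∅): φ is true.
  s4 (successors ∅): φ is true.
  s5 (successors {s5}): φ is true.
  s6 (successors {s2}): φ is true.
For instance, at s2:
  At s2: \Box s is true, q \lor s is true, so \Box s \lor (q \lor s) is true.
    At s2: \Box s requires s at every successor {s1, s6}.
      At s1: s is true.
      At s6: s is true.
    So \Box s is true at s2.
Satisfying worlds: {s0, s1, s2, s3, s4, s5, s6}

7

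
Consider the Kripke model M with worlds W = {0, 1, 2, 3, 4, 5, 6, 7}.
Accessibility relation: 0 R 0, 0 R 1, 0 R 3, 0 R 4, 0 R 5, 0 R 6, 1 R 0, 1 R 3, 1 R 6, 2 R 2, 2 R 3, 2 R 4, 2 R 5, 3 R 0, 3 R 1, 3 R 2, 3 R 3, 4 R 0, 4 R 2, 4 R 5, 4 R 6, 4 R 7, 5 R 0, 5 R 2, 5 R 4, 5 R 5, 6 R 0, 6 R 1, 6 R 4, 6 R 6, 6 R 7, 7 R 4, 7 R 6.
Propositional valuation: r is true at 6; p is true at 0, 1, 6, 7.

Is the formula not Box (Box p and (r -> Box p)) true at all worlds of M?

Yes

Let φ = not Box (Box p and (r -> Box p)). Evaluate φ at each world:
  0 (successors {0, 1, 3, 4, 5, 6}): φ is true.
  1 (successors {0, 3, 6}): φ is true.
  2 (successors {2, 3, 4, 5}): φ is true.
  3 (successors {0, 1, 2, 3}): φ is true.
  4 (successors {0, 2, 5, 6, 7}): φ is true.
  5 (successors {0, 2, 4, 5}): φ is true.
  6 (successors {0, 1, 4, 6, 7}): φ is true.
  7 (successors {4, 6}): φ is true.
For instance, at 7:
  At 7: Box (Box p and (r -> Box p)) is false, so not Box (Box p and (r -> Box p)) is true.
    At 7: Box (Box p and (r -> Box p)) requires Box p and (r -> Box p) at every successor {4, 6}.
      Box p and (r -> Box p) fails at 4, so Box (Box p and (r -> Box p)) is false at 7.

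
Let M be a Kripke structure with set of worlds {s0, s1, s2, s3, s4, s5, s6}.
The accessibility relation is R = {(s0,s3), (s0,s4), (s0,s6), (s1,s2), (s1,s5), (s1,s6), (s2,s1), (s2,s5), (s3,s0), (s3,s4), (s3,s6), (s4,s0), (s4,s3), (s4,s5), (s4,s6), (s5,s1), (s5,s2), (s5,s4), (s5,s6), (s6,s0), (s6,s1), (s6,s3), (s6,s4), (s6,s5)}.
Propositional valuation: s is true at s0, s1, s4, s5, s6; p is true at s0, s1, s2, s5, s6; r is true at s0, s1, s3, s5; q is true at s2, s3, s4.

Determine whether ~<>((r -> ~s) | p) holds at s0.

No

At s0: <>((r -> ~s) | p) is true, so ~<>((r -> ~s) | p) is false.
  At s0: <>((r -> ~s) | p) requires (r -> ~s) | p at some successor in {s3, s4, s6}.
    (r -> ~s) | p holds at s3, so <>((r -> ~s) | p) is true at s0.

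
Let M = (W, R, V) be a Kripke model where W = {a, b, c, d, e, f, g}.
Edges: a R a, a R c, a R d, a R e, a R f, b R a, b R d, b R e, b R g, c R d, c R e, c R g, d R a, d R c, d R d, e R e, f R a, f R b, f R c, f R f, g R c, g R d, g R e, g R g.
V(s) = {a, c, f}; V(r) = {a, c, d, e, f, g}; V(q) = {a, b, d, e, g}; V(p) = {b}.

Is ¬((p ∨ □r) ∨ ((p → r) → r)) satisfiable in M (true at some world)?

No

Let φ = ¬((p ∨ □r) ∨ ((p → r) → r)). Evaluate φ at each world:
  a (successors {a, c, d, e, f}): φ is false.
  b (successors {a, d, e, g}): φ is false.
  c (successors {d, e, g}): φ is false.
  d (successors {a, c, d}): φ is false.
  e (successors {e}): φ is false.
  f (successors {a, b, c, f}): φ is false.
  g (successors {c, d, e, g}): φ is false.
For instance, at b:
  At b: (p ∨ □r) ∨ ((p → r) → r) is true, so ¬((p ∨ □r) ∨ ((p → r) → r)) is false.
    At b: p ∨ □r is true, (p → r) → r is true, so (p ∨ □r) ∨ ((p → r) → r) is true.
      At b: p is true, □r is true, so p ∨ □r is true.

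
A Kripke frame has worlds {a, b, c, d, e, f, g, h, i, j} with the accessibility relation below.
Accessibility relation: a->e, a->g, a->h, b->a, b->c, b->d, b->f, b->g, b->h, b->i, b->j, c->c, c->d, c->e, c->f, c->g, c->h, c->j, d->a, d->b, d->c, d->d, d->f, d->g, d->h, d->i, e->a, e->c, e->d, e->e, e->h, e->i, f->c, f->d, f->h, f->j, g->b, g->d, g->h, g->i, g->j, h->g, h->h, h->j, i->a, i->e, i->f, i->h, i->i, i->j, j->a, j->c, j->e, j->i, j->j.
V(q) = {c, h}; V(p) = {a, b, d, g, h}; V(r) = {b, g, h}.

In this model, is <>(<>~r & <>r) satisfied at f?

Yes

At f: <>(<>~r & <>r) requires <>~r & <>r at some successor in {c, d, h, j}.
  <>~r & <>r holds at c, so <>(<>~r & <>r) is true at f.
    At c: <>~r is true, <>r is true, so <>~r & <>r is true.
      At c: <>~r requires ~r at some successor in {c, d, e, f, g, h, j}.
        ~r holds at c, so <>~r is true at c.
      At c: <>r requires r at some successor in {c, d, e, f, g, h, j}.
        r holds at g, so <>r is true at c.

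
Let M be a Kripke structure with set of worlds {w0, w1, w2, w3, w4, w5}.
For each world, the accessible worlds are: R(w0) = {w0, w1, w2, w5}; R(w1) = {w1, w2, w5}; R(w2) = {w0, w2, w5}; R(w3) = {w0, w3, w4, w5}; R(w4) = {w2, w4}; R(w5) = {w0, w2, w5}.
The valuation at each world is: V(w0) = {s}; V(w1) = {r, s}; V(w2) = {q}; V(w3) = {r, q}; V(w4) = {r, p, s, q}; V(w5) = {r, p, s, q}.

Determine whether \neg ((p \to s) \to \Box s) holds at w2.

At w2: (p \to s) \to \Box s is false, so \neg ((p \to s) \to \Box s) is true.
  At w2: p \to s is true, \Box s is false, so (p \to s) \to \Box s is false.
    At w2: \Box s requires s at every successor {w0, w2, w5}.
      s fails at w2, so \Box s is false at w2.

Yes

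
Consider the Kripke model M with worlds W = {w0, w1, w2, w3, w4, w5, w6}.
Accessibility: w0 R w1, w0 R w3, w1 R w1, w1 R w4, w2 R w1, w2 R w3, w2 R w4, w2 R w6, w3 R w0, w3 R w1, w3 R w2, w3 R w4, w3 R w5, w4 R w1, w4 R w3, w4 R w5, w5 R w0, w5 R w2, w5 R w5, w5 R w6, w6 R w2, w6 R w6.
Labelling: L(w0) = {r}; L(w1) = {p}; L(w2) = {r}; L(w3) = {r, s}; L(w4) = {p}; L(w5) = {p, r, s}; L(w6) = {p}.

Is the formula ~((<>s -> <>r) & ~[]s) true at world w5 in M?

No

At w5: (<>s -> <>r) & ~[]s is true, so ~((<>s -> <>r) & ~[]s) is false.
  At w5: <>s -> <>r is true, ~[]s is true, so (<>s -> <>r) & ~[]s is true.
    At w5: <>s is true, <>r is true, so <>s -> <>r is true.
      At w5: <>s requires s at some successor in {w0, w2, w5, w6}.
        s holds at w5, so <>s is true at w5.
      At w5: <>r requires r at some successor in {w0, w2, w5, w6}.
        r holds at w0, so <>r is true at w5.
    At w5: []s is false, so ~[]s is true.
      At w5: []s requires s at every successor {w0, w2, w5, w6}.
        s fails at w0, so []s is false at w5.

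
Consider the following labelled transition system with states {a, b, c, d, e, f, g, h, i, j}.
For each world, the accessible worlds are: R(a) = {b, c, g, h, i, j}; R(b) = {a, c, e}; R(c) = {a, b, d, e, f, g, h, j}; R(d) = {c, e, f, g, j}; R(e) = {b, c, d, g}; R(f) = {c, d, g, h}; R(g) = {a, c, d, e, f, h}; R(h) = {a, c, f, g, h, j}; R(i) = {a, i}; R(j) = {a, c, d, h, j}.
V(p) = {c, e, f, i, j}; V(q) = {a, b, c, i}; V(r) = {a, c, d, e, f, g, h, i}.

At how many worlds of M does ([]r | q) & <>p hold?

6

Let φ = ([]r | q) & <>p. Evaluate φ at each world:
  a (successors {b, c, g, h, i, j}): φ is true.
  b (successors {a, c, e}): φ is true.
  c (successors {a, b, d, e, f, g, h, j}): φ is true.
  d (successors {c, e, f, g, j}): φ is false.
  e (successors {b, c, d, g}): φ is false.
  f (successors {c, d, g, h}): φ is true.
  g (successors {a, c, d, e, f, h}): φ is true.
  h (successors {a, c, f, g, h, j}): φ is false.
  i (successors {a, i}): φ is true.
  j (successors {a, c, d, h, j}): φ is false.
For instance, at j:
  At j: []r | q is false, <>p is true, so ([]r | q) & <>p is false.
    At j: []r is false, q is false, so []r | q is false.
      At j: []r requires r at every successor {a, c, d, h, j}.
        r fails at j, so []r is false at j.
    At j: <>p requires p at some successor in {a, c, d, h, j}.
      p holds at c, so <>p is true at j.
Satisfying worlds: {a, b, c, f, g, i}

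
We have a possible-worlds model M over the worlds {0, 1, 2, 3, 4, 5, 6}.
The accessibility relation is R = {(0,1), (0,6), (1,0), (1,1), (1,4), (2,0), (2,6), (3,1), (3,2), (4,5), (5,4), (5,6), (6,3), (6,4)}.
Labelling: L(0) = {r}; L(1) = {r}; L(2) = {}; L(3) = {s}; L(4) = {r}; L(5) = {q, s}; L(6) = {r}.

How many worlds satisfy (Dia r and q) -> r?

Let φ = (Dia r and q) -> r. Evaluate φ at each world:
  0 (successors {1, 6}): φ is true.
  1 (successors {0, 1, 4}): φ is true.
  2 (successors {0, 6}): φ is true.
  3 (successors {1, 2}): φ is true.
  4 (successors {5}): φ is true.
  5 (successors {4, 6}): φ is false.
  6 (successors {3, 4}): φ is true.
For instance, at 3:
  At 3: Dia r and q is false, r is false, so (Dia r and q) -> r is true.
    At 3: Dia r is true, q is false, so Dia r and q is false.
      At 3: Dia r requires r at some successor in {1, 2}.
        r holds at 1, so Dia r is true at 3.
Satisfying worlds: {0, 1, 2, 3, 4, 6}

6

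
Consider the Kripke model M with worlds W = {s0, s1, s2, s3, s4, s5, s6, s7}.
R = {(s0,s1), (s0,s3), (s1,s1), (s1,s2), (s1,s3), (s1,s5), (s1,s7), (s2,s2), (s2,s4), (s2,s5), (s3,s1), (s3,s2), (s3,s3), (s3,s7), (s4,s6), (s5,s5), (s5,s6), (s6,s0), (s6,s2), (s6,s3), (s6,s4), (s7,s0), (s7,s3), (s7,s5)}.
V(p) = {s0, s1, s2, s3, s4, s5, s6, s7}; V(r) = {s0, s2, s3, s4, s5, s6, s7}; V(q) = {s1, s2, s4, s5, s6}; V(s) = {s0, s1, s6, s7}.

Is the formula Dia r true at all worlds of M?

Yes

Let φ = Dia r. Evaluate φ at each world:
  s0 (successors {s1, s3}): φ is true.
  s1 (successors {s1, s2, s3, s5, s7}): φ is true.
  s2 (successors {s2, s4, s5}): φ is true.
  s3 (successors {s1, s2, s3, s7}): φ is true.
  s4 (successors {s6}): φ is true.
  s5 (successors {s5, s6}): φ is true.
  s6 (successors {s0, s2, s3, s4}): φ is true.
  s7 (successors {s0, s3, s5}): φ is true.
For instance, at s0:
  At s0: Dia r requires r at some successor in {s1, s3}.
    r holds at s3, so Dia r is true at s0.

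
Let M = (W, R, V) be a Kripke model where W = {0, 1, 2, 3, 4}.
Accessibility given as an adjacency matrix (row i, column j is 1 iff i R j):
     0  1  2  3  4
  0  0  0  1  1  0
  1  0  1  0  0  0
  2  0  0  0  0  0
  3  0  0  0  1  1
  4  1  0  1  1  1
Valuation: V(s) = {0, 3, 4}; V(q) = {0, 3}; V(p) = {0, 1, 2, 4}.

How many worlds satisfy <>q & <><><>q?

Recall that <>ψ holds at a world iff ψ holds at some accessible world.
Let φ = <>q & <><><>q. Evaluate φ at each world:
  0 (successors {2, 3}): φ is true.
  1 (successors {1}): φ is false.
  2 (successors ∅): φ is false.
  3 (successors {3, 4}): φ is true.
  4 (successors {0, 2, 3, 4}): φ is true.
For instance, at 1:
  At 1: <>q is false, <><><>q is false, so <>q & <><><>q is false.
    At 1: <>q requires q at some successor in {1}.
      At 1: q is false.
    So <>q is false at 1.
    At 1: <><><>q requires <><>q at some successor in {1}.
      At 1: <><>q is false.
    So <><><>q is false at 1.
Satisfying worlds: {0, 3, 4}

3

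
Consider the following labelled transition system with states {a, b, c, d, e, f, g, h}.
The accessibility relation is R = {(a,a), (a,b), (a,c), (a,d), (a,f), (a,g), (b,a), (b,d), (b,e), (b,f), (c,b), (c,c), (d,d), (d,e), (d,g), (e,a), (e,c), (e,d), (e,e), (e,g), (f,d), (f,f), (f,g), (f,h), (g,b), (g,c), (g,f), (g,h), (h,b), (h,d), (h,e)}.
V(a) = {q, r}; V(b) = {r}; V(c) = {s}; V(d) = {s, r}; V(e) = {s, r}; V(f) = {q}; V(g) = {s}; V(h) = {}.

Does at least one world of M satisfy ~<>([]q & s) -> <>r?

Recall that []ψ holds at a world iff ψ holds at every accessible world, and <>ψ holds iff ψ holds at some accessible world.
Let φ = ~<>([]q & s) -> <>r. Evaluate φ at each world:
  a (successors {a, b, c, d, f, g}): φ is true.
  b (successors {a, d, e, f}): φ is true.
  c (successors {b, c}): φ is true.
  d (successors {d, e, g}): φ is true.
  e (successors {a, c, d, e, g}): φ is true.
  f (successors {d, f, g, h}): φ is true.
  g (successors {b, c, f, h}): φ is true.
  h (successors {b, d, e}): φ is true.
Detail at a (witness):
  At a: ~<>([]q & s) is true, <>r is true, so ~<>([]q & s) -> <>r is true.
    At a: <>([]q & s) is false, so ~<>([]q & s) is true.
      At a: <>([]q & s) requires []q & s at some successor in {a, b, c, d, f, g}.
        At a: []q & s is false.
        At b: []q & s is false.
        At c: []q & s is false.
        At d: []q & s is false.
        At f: []q & s is false.
        At g: []q & s is false.
      So <>([]q & s) is false at a.
    At a: <>r requires r at some successor in {a, b, c, d, f, g}.
      r holds at a, so <>r is true at a.

Yes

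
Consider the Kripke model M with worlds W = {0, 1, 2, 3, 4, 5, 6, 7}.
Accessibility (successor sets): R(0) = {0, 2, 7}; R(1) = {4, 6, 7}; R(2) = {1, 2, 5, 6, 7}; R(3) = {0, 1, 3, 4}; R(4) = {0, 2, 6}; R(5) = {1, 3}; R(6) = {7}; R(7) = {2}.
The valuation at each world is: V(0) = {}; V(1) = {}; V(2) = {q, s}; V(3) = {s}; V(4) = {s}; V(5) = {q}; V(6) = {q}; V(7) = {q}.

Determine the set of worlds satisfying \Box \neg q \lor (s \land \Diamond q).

2, 3, 4, 5

Let φ = \Box \neg q \lor (s \land \Diamond q). Evaluate φ at each world:
  0 (successors {0, 2, 7}): φ is false.
  1 (successors {4, 6, 7}): φ is false.
  2 (successors {1, 2, 5, 6, 7}): φ is true.
  3 (successors {0, 1, 3, 4}): φ is true.
  4 (successors {0, 2, 6}): φ is true.
  5 (successors {1, 3}): φ is true.
  6 (successors {7}): φ is false.
  7 (successors {2}): φ is false.
For instance, at 2:
  At 2: \Box \neg q is false, s \land \Diamond q is true, so \Box \neg q \lor (s \land \Diamond q) is true.
    At 2: \Box \neg q requires \neg q at every successor {1, 2, 5, 6, 7}.
      \neg q fails at 2, so \Box \neg q is false at 2.
    At 2: s is true, \Diamond q is true, so s \land \Diamond q is true.
      At 2: \Diamond q requires q at some successor in {1, 2, 5, 6, 7}.
        q holds at 2, so \Diamond q is true at 2.
Satisfying worlds: {2, 3, 4, 5}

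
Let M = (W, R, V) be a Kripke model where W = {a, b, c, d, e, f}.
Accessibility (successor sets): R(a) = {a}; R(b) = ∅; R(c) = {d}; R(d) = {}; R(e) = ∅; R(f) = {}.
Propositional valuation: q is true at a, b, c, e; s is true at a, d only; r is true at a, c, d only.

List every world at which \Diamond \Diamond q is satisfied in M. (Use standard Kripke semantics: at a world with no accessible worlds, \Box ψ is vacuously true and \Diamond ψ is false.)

Let φ = \Diamond \Diamond q. Evaluate φ at each world:
  a (successors {a}): φ is true.
  b (successors ∅): φ is false.
  c (successors {d}): φ is false.
  d (successors ∅): φ is false.
  e (successors ∅): φ is false.
  f (successors ∅): φ is false.
For instance, at c:
  At c: \Diamond \Diamond q requires \Diamond q at some successor in {d}.
    At d: \Diamond q is false.
  So \Diamond \Diamond q is false at c.
Satisfying worlds: {a}

a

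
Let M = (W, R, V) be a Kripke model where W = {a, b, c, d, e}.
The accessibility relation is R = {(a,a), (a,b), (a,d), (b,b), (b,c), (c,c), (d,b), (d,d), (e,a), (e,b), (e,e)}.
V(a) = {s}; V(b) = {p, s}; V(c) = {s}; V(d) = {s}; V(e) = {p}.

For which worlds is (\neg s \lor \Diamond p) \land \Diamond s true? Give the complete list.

Let φ = (\neg s \lor \Diamond p) \land \Diamond s. Evaluate φ at each world:
  a (successors {a, b, d}): φ is true.
  b (successors {b, c}): φ is true.
  c (successors {c}): φ is false.
  d (successors {b, d}): φ is true.
  e (successors {a, b, e}): φ is true.
For instance, at b:
  At b: \neg s \lor \Diamond p is true, \Diamond s is true, so (\neg s \lor \Diamond p) \land \Diamond s is true.
    At b: \neg s is false, \Diamond p is true, so \neg s \lor \Diamond p is true.
      At b: \Diamond p requires p at some successor in {b, c}.
        p holds at b, so \Diamond p is true at b.
    At b: \Diamond s requires s at some successor in {b, c}.
      s holds at b, so \Diamond s is true at b.
Satisfying worlds: {a, b, d, e}

a, b, d, e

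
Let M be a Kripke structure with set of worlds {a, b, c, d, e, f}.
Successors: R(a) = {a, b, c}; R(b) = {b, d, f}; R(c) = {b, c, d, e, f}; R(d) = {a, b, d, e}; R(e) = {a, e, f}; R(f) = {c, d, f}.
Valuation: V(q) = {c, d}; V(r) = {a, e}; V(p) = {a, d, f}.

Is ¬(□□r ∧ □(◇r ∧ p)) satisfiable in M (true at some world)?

Let φ = ¬(□□r ∧ □(◇r ∧ p)). Evaluate φ at each world:
  a (successors {a, b, c}): φ is true.
  b (successors {b, d, f}): φ is true.
  c (successors {b, c, d, e, f}): φ is true.
  d (successors {a, b, d, e}): φ is true.
  e (successors {a, e, f}): φ is true.
  f (successors {c, d, f}): φ is true.
Detail at a (witness):
  At a: □□r ∧ □(◇r ∧ p) is false, so ¬(□□r ∧ □(◇r ∧ p)) is true.
    At a: □□r is false, □(◇r ∧ p) is false, so □□r ∧ □(◇r ∧ p) is false.
      At a: □□r requires □r at every successor {a, b, c}.
        □r fails at a, so □□r is false at a.
      At a: □(◇r ∧ p) requires ◇r ∧ p at every successor {a, b, c}.
        ◇r ∧ p fails at b, so □(◇r ∧ p) is false at a.

Yes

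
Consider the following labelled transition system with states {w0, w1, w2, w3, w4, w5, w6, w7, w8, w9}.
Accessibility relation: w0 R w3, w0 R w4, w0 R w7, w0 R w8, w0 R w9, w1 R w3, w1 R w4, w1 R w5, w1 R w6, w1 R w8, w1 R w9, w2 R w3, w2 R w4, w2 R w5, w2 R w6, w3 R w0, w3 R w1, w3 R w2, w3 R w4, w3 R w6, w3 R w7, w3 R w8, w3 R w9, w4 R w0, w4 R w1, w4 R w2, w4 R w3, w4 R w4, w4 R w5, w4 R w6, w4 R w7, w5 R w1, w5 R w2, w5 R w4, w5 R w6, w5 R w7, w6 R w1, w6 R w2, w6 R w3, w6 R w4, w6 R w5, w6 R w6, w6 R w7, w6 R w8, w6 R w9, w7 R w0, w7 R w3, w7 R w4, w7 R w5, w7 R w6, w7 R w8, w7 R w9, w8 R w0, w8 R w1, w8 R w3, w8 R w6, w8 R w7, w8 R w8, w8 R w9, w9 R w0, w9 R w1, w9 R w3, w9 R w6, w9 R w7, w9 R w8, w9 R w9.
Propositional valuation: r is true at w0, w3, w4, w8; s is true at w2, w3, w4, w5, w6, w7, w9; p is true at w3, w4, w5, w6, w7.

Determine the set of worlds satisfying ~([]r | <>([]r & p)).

Let φ = ~([]r | <>([]r & p)). Evaluate φ at each world:
  w0 (successors {w3, w4, w7, w8, w9}): φ is true.
  w1 (successors {w3, w4, w5, w6, w8, w9}): φ is true.
  w2 (successors {w3, w4, w5, w6}): φ is true.
  w3 (successors {w0, w1, w2, w4, w6, w7, w8, w9}): φ is true.
  w4 (successors {w0, w1, w2, w3, w4, w5, w6, w7}): φ is true.
  w5 (successors {w1, w2, w4, w6, w7}): φ is true.
  w6 (successors {w1, w2, w3, w4, w5, w6, w7, w8, w9}): φ is true.
  w7 (successors {w0, w3, w4, w5, w6, w8, w9}): φ is true.
  w8 (successors {w0, w1, w3, w6, w7, w8, w9}): φ is true.
  w9 (successors {w0, w1, w3, w6, w7, w8, w9}): φ is true.
For instance, at w7:
  At w7: []r | <>([]r & p) is false, so ~([]r | <>([]r & p)) is true.
    At w7: []r is false, <>([]r & p) is false, so []r | <>([]r & p) is false.
      At w7: []r requires r at every successor {w0, w3, w4, w5, w6, w8, w9}.
        r fails at w5, so []r is false at w7.
      At w7: <>([]r & p) requires []r & p at some successor in {w0, w3, w4, w5, w6, w8, w9}.
        At w0: []r & p is false.
        At w3: []r & p is false.
        At w4: []r & p is false.
        At w5: []r & p is false.
        At w6: []r & p is false.
        At w8: []r & p is false.
        At w9: []r & p is false.
      So <>([]r & p) is false at w7.
Satisfying worlds: {w0, w1, w2, w3, w4, w5, w6, w7, w8, w9}

w0, w1, w2, w3, w4, w5, w6, w7, w8, w9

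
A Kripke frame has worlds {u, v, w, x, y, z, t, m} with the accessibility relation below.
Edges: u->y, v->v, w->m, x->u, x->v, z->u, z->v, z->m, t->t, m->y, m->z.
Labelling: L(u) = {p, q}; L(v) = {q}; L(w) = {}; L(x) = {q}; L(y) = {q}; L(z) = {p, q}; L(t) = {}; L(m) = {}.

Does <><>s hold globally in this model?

Let φ = <><>s. Evaluate φ at each world:
  u (successors {y}): φ is false.
  v (successors {v}): φ is false.
  w (successors {m}): φ is false.
  x (successors {u, v}): φ is false.
  y (successors ∅): φ is false.
  z (successors {u, v, m}): φ is false.
  t (successors {t}): φ is false.
  m (successors {y, z}): φ is false.
Detail at u (counterexample):
  At u: <><>s requires <>s at some successor in {y}.
    At y: <>s is false.
  So <><>s is false at u.

No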